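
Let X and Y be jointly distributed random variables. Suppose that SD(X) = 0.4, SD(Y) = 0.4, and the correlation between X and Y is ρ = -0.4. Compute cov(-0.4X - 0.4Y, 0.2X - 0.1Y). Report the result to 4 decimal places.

-0.0038

Var(X) = (0.4)² = 0.16;  Var(Y) = (0.4)² = 0.16
cov(X,Y) = ρ·SD(X)·SD(Y) = -0.4·0.4·0.4 = -0.064
cov(-0.4X - 0.4Y, 0.2X - 0.1Y) = (-0.4)(0.2)Var(X) + (-0.4)(-0.1)Var(Y) + [(-0.4)(-0.1) + (-0.4)(0.2)]cov(X,Y)
= -0.08·0.16 + 0.04·0.16 + -0.04·-0.064 = -0.00384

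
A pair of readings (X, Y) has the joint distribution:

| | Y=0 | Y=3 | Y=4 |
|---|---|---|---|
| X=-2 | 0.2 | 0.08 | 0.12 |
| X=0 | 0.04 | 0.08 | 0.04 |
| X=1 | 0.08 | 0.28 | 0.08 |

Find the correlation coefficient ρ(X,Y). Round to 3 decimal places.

E[X] = -0.36,  E[Y] = 2.28
E[XY] = -0.28
Cov(X,Y) = E[XY] − E[X]E[Y] = -0.28 − (-0.36)(2.28) = 0.5408
Var(X) = 1.9104,  Var(Y) = 2.6016
ρ = 0.5408 / √(1.9104·2.6016) ≈ 0.243

0.243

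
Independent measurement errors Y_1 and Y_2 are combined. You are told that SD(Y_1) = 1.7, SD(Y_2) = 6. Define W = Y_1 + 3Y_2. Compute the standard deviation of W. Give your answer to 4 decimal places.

18.0801

Var(Y_1) = 2.89, Var(Y_2) = 36
By independence, Var(W) = (1)²Var(Y_1) + (3)²Var(Y_2)
= (1)²·2.89 + (3)²·36 = 326.89
SD(W) = √326.89 ≈ 18.0801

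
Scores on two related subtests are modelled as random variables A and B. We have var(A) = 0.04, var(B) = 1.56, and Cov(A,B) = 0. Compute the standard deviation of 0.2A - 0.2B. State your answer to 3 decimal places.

var(0.2A - 0.2B) = (0.2)²·var(A) + (-0.2)²·var(B) + 2·(0.2)·(-0.2)·Cov(A,B)
= 0.04·0.04 + 0.04·1.56 + -0.08·0 = 0.064
sd(0.2A - 0.2B) = √0.064 ≈ 0.253

0.253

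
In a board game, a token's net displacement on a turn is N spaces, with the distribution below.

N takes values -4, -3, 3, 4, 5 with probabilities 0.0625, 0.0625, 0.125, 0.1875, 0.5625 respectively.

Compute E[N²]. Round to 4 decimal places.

E[N²] = (-4)²(0.0625) + (-3)²(0.0625) + (3)²(0.125) + (4)²(0.1875) + (5)²(0.5625) = 19.75

19.7500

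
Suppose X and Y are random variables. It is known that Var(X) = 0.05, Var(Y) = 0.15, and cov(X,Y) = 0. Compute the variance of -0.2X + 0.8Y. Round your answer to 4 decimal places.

Var(-0.2X + 0.8Y) = (-0.2)²·Var(X) + (0.8)²·Var(Y) + 2·(-0.2)·(0.8)·cov(X,Y)
= 0.04·0.05 + 0.64·0.15 + -0.32·0 = 0.098

0.0980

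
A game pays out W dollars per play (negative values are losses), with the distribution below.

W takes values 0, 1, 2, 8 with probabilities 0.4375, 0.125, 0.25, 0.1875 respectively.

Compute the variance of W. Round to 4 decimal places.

8.6094

E[W] = (0)(0.4375) + (1)(0.125) + (2)(0.25) + (8)(0.1875) = 2.125
E[W²] = (0)²(0.4375) + (1)²(0.125) + (2)²(0.25) + (8)²(0.1875) = 13.125
Var(W) = E[W²] − (E[W])² = 13.125 − (2.125)² = 8.609375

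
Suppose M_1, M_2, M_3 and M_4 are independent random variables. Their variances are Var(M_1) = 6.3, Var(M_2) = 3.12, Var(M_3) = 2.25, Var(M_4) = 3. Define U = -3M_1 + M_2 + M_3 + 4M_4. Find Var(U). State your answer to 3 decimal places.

110.070

By independence, Var(U) = (-3)²Var(M_1) + (1)²Var(M_2) + (1)²Var(M_3) + (4)²Var(M_4)
= (-3)²·6.3 + (1)²·3.12 + (1)²·2.25 + (4)²·3 = 110.07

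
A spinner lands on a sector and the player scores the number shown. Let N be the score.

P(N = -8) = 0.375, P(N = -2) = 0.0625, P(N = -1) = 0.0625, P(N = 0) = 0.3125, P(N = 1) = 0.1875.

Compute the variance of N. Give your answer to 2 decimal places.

15.50

E[N] = (-8)(0.375) + (-2)(0.0625) + (-1)(0.0625) + (0)(0.3125) + (1)(0.1875) = -3
E[N²] = (-8)²(0.375) + (-2)²(0.0625) + (-1)²(0.0625) + (0)²(0.3125) + (1)²(0.1875) = 24.5
Var(N) = E[N²] − (E[N])² = 24.5 − (-3)² = 15.5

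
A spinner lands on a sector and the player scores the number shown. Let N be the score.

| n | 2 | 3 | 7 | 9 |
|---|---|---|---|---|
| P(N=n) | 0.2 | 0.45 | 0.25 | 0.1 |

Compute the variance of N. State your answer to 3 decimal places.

5.840

E[N] = (2)(0.2) + (3)(0.45) + (7)(0.25) + (9)(0.1) = 4.4
E[N²] = (2)²(0.2) + (3)²(0.45) + (7)²(0.25) + (9)²(0.1) = 25.2
var(N) = E[N²] − (E[N])² = 25.2 − (4.4)² = 5.84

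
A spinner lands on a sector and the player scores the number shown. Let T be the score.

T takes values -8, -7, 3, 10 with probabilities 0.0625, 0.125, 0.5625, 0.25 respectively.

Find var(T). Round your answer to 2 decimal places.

E[T] = (-8)(0.0625) + (-7)(0.125) + (3)(0.5625) + (10)(0.25) = 2.8125
E[T²] = (-8)²(0.0625) + (-7)²(0.125) + (3)²(0.5625) + (10)²(0.25) = 40.1875
var(T) = E[T²] − (E[T])² = 40.1875 − (2.8125)² = 32.27734375

32.28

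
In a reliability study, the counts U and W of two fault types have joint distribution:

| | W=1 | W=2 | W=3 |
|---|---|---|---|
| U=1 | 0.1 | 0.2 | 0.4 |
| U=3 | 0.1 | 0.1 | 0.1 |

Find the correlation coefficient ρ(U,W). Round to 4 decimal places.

-0.2515

E[U] = 1.6,  E[W] = 2.3
E[UW] = 3.5
Cov(U,W) = E[UW] − E[U]E[W] = 3.5 − (1.6)(2.3) = -0.18
V(U) = 0.84,  V(W) = 0.61
ρ = -0.18 / √(0.84·0.61) ≈ -0.2515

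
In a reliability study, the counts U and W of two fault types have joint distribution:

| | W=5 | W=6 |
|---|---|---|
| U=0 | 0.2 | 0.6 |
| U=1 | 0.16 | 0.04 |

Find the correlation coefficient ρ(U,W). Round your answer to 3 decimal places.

-0.458

E[U] = 0.2,  E[W] = 5.64
E[UW] = 1.04
Cov(U,W) = E[UW] − E[U]E[W] = 1.04 − (0.2)(5.64) = -0.088
var(U) = 0.16,  var(W) = 0.2304
ρ = -0.088 / √(0.16·0.2304) ≈ -0.458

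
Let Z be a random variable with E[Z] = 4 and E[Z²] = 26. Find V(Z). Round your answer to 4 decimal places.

10.0000

V(Z) = 26 − (4)² = 10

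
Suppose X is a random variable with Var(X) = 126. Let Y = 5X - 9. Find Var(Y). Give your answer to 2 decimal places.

Var(5X - 9) = (5)²·Var(X) = 25·126 = 3150

3150.00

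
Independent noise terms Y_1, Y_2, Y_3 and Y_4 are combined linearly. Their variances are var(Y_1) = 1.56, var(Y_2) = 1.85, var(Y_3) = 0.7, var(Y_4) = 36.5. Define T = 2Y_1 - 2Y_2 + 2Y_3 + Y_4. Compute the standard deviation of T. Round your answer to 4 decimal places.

7.2760

By independence, var(T) = (2)²var(Y_1) + (-2)²var(Y_2) + (2)²var(Y_3) + (1)²var(Y_4)
= (2)²·1.56 + (-2)²·1.85 + (2)²·0.7 + (1)²·36.5 = 52.94
SD(T) = √52.94 ≈ 7.2760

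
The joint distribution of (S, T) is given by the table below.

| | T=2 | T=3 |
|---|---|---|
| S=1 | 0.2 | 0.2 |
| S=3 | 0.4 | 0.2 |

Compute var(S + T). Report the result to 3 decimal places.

1.040

E[S] = 2.2,  E[T] = 2.4,  E[ST] = 5.2
var(S) = 5.8 − (2.2)² = 0.96;  var(T) = 6 − (2.4)² = 0.24
Cov(S,T) = 5.2 − (2.2)(2.4) = -0.08
var(S + T) = (1)²·0.96 + (1)²·0.24 + 2·(1)·(1)·-0.08 = 1.04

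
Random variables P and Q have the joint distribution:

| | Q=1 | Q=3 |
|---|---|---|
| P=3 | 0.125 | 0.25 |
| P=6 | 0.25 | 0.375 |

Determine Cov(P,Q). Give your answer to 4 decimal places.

E[P] = 4.875,  E[Q] = 2.25
E[PQ] = 10.875
Cov(P,Q) = E[PQ] − E[P]E[Q] = 10.875 − (4.875)(2.25) = -0.09375

-0.0938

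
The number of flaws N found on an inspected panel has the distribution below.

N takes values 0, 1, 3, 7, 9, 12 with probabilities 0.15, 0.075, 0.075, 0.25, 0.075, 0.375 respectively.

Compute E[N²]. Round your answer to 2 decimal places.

E[N²] = (0)²(0.15) + (1)²(0.075) + (3)²(0.075) + (7)²(0.25) + (9)²(0.075) + (12)²(0.375) = 73.075

73.08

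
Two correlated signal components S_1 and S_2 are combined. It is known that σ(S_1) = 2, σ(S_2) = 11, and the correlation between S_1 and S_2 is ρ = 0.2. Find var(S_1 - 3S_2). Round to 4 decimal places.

1066.6000

var(S_1) = (2)² = 4;  var(S_2) = (11)² = 121
Cov(S_1,S_2) = ρ·σ(S_1)·σ(S_2) = 0.2·2·11 = 4.4
var(S_1 - 3S_2) = (1)²·var(S_1) + (-3)²·var(S_2) + 2·(1)·(-3)·Cov(S_1,S_2)
= 1·4 + 9·121 + -6·4.4 = 1066.6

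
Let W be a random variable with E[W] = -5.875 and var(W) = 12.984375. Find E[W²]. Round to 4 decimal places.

E[W²] = var(W) + (E[W])² = 12.984375 + (-5.875)² = 47.5

47.5000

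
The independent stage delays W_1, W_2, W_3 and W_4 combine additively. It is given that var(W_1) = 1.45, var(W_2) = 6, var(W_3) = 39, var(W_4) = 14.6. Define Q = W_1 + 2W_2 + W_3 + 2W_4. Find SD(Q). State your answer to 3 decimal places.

By independence, var(Q) = (1)²var(W_1) + (2)²var(W_2) + (1)²var(W_3) + (2)²var(W_4)
= (1)²·1.45 + (2)²·6 + (1)²·39 + (2)²·14.6 = 122.85
SD(Q) = √122.85 ≈ 11.084

11.084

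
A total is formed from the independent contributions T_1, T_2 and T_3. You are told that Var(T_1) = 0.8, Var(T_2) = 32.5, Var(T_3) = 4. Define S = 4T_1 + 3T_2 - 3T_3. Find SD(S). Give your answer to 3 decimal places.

18.474

By independence, Var(S) = (4)²Var(T_1) + (3)²Var(T_2) + (-3)²Var(T_3)
= (4)²·0.8 + (3)²·32.5 + (-3)²·4 = 341.3
SD(S) = √341.3 ≈ 18.474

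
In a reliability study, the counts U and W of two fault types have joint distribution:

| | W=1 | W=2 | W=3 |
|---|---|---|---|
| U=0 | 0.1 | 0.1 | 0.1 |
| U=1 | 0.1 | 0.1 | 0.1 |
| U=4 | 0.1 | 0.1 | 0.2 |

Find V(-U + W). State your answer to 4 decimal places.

3.3600

E[U] = 1.9,  E[W] = 2.1,  E[UW] = 4.2
V(U) = 6.7 − (1.9)² = 3.09;  V(W) = 5.1 − (2.1)² = 0.69
Cov(U,W) = 4.2 − (1.9)(2.1) = 0.21
V(-U + W) = (-1)²·3.09 + (1)²·0.69 + 2·(-1)·(1)·0.21 = 3.36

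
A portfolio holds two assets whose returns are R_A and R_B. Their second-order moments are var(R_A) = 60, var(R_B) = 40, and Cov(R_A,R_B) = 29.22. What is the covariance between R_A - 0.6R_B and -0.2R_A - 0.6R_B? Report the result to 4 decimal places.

-11.6256

Cov(R_A - 0.6R_B, -0.2R_A - 0.6R_B) = (1)(-0.2)var(R_A) + (-0.6)(-0.6)var(R_B) + [(1)(-0.6) + (-0.6)(-0.2)]Cov(R_A,R_B)
= -0.2·60 + 0.36·40 + -0.48·29.22 = -11.6256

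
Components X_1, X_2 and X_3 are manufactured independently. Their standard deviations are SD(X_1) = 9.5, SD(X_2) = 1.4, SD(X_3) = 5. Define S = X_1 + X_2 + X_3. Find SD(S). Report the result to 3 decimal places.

Var(X_1) = 90.25, Var(X_2) = 1.96, Var(X_3) = 25
By independence, Var(S) = (1)²Var(X_1) + (1)²Var(X_2) + (1)²Var(X_3)
= (1)²·90.25 + (1)²·1.96 + (1)²·25 = 117.21
SD(S) = √117.21 ≈ 10.826

10.826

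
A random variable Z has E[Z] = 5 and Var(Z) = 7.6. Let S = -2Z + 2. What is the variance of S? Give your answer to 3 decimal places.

30.400

Var(-2Z + 2) = (-2)²·Var(Z) = 4·7.6 = 30.4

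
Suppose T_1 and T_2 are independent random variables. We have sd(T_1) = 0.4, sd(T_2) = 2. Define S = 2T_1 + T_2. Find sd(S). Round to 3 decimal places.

2.154

V(T_1) = 0.16, V(T_2) = 4
By independence, V(S) = (2)²V(T_1) + (1)²V(T_2)
= (2)²·0.16 + (1)²·4 = 4.64
sd(S) = √4.64 ≈ 2.154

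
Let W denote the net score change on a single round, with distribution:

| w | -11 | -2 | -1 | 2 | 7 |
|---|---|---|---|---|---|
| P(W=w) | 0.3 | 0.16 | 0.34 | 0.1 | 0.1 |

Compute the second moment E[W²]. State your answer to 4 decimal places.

42.5800

E[W²] = (-11)²(0.3) + (-2)²(0.16) + (-1)²(0.34) + (2)²(0.1) + (7)²(0.1) = 42.58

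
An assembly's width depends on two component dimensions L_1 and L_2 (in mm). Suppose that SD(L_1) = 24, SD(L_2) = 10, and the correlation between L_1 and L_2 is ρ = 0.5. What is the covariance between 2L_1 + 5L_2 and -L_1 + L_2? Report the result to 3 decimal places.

Var(L_1) = (24)² = 576;  Var(L_2) = (10)² = 100
cov(L_1,L_2) = ρ·SD(L_1)·SD(L_2) = 0.5·24·10 = 120
cov(2L_1 + 5L_2, -L_1 + L_2) = (2)(-1)Var(L_1) + (5)(1)Var(L_2) + [(2)(1) + (5)(-1)]cov(L_1,L_2)
= -2·576 + 5·100 + -3·120 = -1012

-1012.000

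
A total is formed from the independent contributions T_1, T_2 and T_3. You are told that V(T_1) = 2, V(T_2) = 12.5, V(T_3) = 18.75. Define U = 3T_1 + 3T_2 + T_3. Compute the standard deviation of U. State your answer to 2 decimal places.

12.22

By independence, V(U) = (3)²V(T_1) + (3)²V(T_2) + (1)²V(T_3)
= (3)²·2 + (3)²·12.5 + (1)²·18.75 = 149.25
SD(U) = √149.25 ≈ 12.22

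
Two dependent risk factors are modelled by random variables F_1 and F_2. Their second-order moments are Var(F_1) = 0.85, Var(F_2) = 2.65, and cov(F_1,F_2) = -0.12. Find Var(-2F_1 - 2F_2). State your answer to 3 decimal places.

13.040

Var(-2F_1 - 2F_2) = (-2)²·Var(F_1) + (-2)²·Var(F_2) + 2·(-2)·(-2)·cov(F_1,F_2)
= 4·0.85 + 4·2.65 + 8·-0.12 = 13.04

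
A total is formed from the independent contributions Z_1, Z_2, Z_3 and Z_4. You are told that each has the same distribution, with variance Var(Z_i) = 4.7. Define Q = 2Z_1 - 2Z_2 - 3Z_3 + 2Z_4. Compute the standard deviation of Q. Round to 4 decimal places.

9.9348

By independence, Var(Q) = (2)²Var(Z_1) + (-2)²Var(Z_2) + (-3)²Var(Z_3) + (2)²Var(Z_4)
= (2)²·4.7 + (-2)²·4.7 + (-3)²·4.7 + (2)²·4.7 = 98.7
SD(Q) = √98.7 ≈ 9.9348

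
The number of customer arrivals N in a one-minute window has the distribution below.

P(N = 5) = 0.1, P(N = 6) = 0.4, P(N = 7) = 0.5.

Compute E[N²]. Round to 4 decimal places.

E[N²] = (5)²(0.1) + (6)²(0.4) + (7)²(0.5) = 41.4

41.4000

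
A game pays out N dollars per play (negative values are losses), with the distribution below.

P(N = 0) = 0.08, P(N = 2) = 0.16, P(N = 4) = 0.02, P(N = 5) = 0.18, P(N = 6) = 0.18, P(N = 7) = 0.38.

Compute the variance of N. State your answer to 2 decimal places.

E[N] = (0)(0.08) + (2)(0.16) + (4)(0.02) + (5)(0.18) + (6)(0.18) + (7)(0.38) = 5.04
E[N²] = (0)²(0.08) + (2)²(0.16) + (4)²(0.02) + (5)²(0.18) + (6)²(0.18) + (7)²(0.38) = 30.56
var(N) = E[N²] − (E[N])² = 30.56 − (5.04)² = 5.1584

5.16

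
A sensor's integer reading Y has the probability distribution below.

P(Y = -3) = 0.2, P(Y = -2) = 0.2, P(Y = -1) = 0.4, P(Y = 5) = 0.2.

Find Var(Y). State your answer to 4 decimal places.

E[Y] = (-3)(0.2) + (-2)(0.2) + (-1)(0.4) + (5)(0.2) = -0.4
E[Y²] = (-3)²(0.2) + (-2)²(0.2) + (-1)²(0.4) + (5)²(0.2) = 8
Var(Y) = E[Y²] − (E[Y])² = 8 − (-0.4)² = 7.84

7.8400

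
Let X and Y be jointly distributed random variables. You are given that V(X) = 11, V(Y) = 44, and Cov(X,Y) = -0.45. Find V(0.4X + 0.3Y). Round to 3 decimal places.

5.612

V(0.4X + 0.3Y) = (0.4)²·V(X) + (0.3)²·V(Y) + 2·(0.4)·(0.3)·Cov(X,Y)
= 0.16·11 + 0.09·44 + 0.24·-0.45 = 5.612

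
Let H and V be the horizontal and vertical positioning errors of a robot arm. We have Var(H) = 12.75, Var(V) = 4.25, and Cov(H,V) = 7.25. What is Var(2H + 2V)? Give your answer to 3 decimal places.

Var(2H + 2V) = (2)²·Var(H) + (2)²·Var(V) + 2·(2)·(2)·Cov(H,V)
= 4·12.75 + 4·4.25 + 8·7.25 = 126

126.000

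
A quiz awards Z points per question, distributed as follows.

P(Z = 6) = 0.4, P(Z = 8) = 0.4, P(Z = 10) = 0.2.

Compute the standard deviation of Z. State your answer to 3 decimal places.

1.497

E[Z] = (6)(0.4) + (8)(0.4) + (10)(0.2) = 7.6
E[Z²] = (6)²(0.4) + (8)²(0.4) + (10)²(0.2) = 60
V(Z) = E[Z²] − (E[Z])² = 60 − (7.6)² = 2.24
σ(Z) = √2.24 ≈ 1.497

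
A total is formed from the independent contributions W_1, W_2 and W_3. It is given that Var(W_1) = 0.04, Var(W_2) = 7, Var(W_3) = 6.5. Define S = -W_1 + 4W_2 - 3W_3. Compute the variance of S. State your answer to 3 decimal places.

170.540

By independence, Var(S) = (-1)²Var(W_1) + (4)²Var(W_2) + (-3)²Var(W_3)
= (-1)²·0.04 + (4)²·7 + (-3)²·6.5 = 170.54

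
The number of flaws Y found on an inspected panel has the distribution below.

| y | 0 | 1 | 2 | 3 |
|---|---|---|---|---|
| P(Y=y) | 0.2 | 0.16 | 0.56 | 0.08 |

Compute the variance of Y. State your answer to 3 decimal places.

0.810

E[Y] = (0)(0.2) + (1)(0.16) + (2)(0.56) + (3)(0.08) = 1.52
E[Y²] = (0)²(0.2) + (1)²(0.16) + (2)²(0.56) + (3)²(0.08) = 3.12
Var(Y) = E[Y²] − (E[Y])² = 3.12 − (1.52)² = 0.8096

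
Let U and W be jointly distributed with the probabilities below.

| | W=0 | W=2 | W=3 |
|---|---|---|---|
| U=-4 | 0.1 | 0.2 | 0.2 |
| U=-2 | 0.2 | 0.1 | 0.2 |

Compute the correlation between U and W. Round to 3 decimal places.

-0.160

E[U] = -3,  E[W] = 1.8
E[UW] = -5.6
cov(U,W) = E[UW] − E[U]E[W] = -5.6 − (-3)(1.8) = -0.2
V(U) = 1,  V(W) = 1.56
ρ = -0.2 / √(1·1.56) ≈ -0.160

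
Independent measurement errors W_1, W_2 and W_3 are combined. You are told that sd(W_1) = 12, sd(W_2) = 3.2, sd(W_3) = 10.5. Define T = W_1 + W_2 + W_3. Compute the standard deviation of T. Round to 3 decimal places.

Var(W_1) = 144, Var(W_2) = 10.24, Var(W_3) = 110.25
By independence, Var(T) = (1)²Var(W_1) + (1)²Var(W_2) + (1)²Var(W_3)
= (1)²·144 + (1)²·10.24 + (1)²·110.25 = 264.49
sd(T) = √264.49 ≈ 16.263

16.263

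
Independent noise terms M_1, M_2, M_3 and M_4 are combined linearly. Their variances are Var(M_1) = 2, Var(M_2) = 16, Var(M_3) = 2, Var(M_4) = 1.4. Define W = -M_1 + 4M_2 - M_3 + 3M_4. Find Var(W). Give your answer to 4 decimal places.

272.6000

By independence, Var(W) = (-1)²Var(M_1) + (4)²Var(M_2) + (-1)²Var(M_3) + (3)²Var(M_4)
= (-1)²·2 + (4)²·16 + (-1)²·2 + (3)²·1.4 = 272.6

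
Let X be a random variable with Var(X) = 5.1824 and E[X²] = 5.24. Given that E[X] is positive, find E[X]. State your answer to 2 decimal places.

(E[X])² = E[X²] − Var(X) = 5.24 − 5.1824 = 0.0576
E[X] = √0.0576 = 0.24

0.24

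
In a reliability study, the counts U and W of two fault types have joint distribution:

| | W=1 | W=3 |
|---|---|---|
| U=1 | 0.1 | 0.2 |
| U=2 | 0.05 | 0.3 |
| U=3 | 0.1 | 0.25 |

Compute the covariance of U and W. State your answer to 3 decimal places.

0.025

E[U] = 2.05,  E[W] = 2.5
E[UW] = 5.15
Cov(U,W) = E[UW] − E[U]E[W] = 5.15 − (2.05)(2.5) = 0.025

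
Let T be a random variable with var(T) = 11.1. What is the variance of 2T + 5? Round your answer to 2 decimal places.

44.40

var(2T + 5) = (2)²·var(T) = 4·11.1 = 44.4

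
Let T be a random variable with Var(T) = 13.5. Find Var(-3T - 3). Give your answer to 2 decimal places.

121.50

Var(-3T - 3) = (-3)²·Var(T) = 9·13.5 = 121.5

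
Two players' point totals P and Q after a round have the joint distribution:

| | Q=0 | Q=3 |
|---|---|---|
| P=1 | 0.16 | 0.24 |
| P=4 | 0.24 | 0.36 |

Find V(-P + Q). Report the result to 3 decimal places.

4.320

E[P] = 2.8,  E[Q] = 1.8,  E[PQ] = 5.04
V(P) = 10 − (2.8)² = 2.16;  V(Q) = 5.4 − (1.8)² = 2.16
cov(P,Q) = 5.04 − (2.8)(1.8) = 0
V(-P + Q) = (-1)²·2.16 + (1)²·2.16 + 2·(-1)·(1)·0 = 4.32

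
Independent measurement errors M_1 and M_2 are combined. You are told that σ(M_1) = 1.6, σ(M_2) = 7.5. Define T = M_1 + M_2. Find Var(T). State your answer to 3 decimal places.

58.810

Var(M_1) = 2.56, Var(M_2) = 56.25
By independence, Var(T) = (1)²Var(M_1) + (1)²Var(M_2)
= (1)²·2.56 + (1)²·56.25 = 58.81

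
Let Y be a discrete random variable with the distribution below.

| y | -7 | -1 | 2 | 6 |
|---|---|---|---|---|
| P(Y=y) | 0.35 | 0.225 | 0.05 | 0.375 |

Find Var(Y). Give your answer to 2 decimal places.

E[Y] = (-7)(0.35) + (-1)(0.225) + (2)(0.05) + (6)(0.375) = -0.325
E[Y²] = (-7)²(0.35) + (-1)²(0.225) + (2)²(0.05) + (6)²(0.375) = 31.075
Var(Y) = E[Y²] − (E[Y])² = 31.075 − (-0.325)² = 30.969375

30.97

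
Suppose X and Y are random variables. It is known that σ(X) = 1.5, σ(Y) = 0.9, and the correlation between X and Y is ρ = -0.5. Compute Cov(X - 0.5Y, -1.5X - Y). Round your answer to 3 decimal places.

V(X) = (1.5)² = 2.25;  V(Y) = (0.9)² = 0.81
Cov(X,Y) = ρ·σ(X)·σ(Y) = -0.5·1.5·0.9 = -0.675
Cov(X - 0.5Y, -1.5X - Y) = (1)(-1.5)V(X) + (-0.5)(-1)V(Y) + [(1)(-1) + (-0.5)(-1.5)]Cov(X,Y)
= -1.5·2.25 + 0.5·0.81 + -0.25·-0.675 = -2.80125

-2.801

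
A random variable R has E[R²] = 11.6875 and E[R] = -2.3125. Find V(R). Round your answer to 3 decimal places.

6.340

V(R) = 11.6875 − (-2.3125)² = 6.33984375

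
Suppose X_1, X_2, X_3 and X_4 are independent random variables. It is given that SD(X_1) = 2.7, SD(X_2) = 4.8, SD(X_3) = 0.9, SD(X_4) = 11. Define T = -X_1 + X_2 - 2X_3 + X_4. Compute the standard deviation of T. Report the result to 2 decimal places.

V(X_1) = 7.29, V(X_2) = 23.04, V(X_3) = 0.81, V(X_4) = 121
By independence, V(T) = (-1)²V(X_1) + (1)²V(X_2) + (-2)²V(X_3) + (1)²V(X_4)
= (-1)²·7.29 + (1)²·23.04 + (-2)²·0.81 + (1)²·121 = 154.57
SD(T) = √154.57 ≈ 12.43

12.43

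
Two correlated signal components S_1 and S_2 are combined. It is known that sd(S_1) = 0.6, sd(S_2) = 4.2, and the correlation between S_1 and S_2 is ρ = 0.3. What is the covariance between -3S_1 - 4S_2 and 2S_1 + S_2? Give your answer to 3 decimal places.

-81.036

Var(S_1) = (0.6)² = 0.36;  Var(S_2) = (4.2)² = 17.64
Cov(S_1,S_2) = ρ·sd(S_1)·sd(S_2) = 0.3·0.6·4.2 = 0.756
Cov(-3S_1 - 4S_2, 2S_1 + S_2) = (-3)(2)Var(S_1) + (-4)(1)Var(S_2) + [(-3)(1) + (-4)(2)]Cov(S_1,S_2)
= -6·0.36 + -4·17.64 + -11·0.756 = -81.036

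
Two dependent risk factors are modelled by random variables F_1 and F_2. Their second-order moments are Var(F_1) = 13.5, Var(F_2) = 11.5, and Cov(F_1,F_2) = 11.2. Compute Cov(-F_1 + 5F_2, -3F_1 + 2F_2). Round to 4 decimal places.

-34.9000

Cov(-F_1 + 5F_2, -3F_1 + 2F_2) = (-1)(-3)Var(F_1) + (5)(2)Var(F_2) + [(-1)(2) + (5)(-3)]Cov(F_1,F_2)
= 3·13.5 + 10·11.5 + -17·11.2 = -34.9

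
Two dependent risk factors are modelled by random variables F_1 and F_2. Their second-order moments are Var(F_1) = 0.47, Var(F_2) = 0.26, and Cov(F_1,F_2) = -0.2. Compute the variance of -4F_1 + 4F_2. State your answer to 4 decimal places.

Var(-4F_1 + 4F_2) = (-4)²·Var(F_1) + (4)²·Var(F_2) + 2·(-4)·(4)·Cov(F_1,F_2)
= 16·0.47 + 16·0.26 + -32·-0.2 = 18.08

18.0800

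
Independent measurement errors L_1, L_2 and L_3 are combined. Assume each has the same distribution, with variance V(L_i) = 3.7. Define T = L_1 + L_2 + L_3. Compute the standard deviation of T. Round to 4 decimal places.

3.3317

By independence, V(T) = (1)²V(L_1) + (1)²V(L_2) + (1)²V(L_3)
= (1)²·3.7 + (1)²·3.7 + (1)²·3.7 = 11.1
SD(T) = √11.1 ≈ 3.3317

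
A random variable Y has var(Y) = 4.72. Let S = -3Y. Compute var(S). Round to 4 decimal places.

42.4800

var(-3Y) = (-3)²·var(Y) = 9·4.72 = 42.48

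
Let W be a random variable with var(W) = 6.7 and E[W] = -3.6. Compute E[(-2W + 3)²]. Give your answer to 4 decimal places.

E[-2W + 3] = -2·-3.6 + 3 = 10.2
var(-2W + 3) = (-2)²·6.7 = 26.8
E[(-2W + 3)²] = var((-2W + 3)) + (E[(-2W + 3)])² = 26.8 + (10.2)² = 130.84

130.8400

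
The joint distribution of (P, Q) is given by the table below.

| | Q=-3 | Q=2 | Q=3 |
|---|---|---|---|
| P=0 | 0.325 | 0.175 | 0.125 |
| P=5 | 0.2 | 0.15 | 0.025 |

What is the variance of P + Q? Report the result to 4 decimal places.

12.5400

E[P] = 1.875,  E[Q] = -0.475,  E[PQ] = -1.125
Var(P) = 9.375 − (1.875)² = 5.859375;  Var(Q) = 7.375 − (-0.475)² = 7.149375
Cov(P,Q) = -1.125 − (1.875)(-0.475) = -0.234375
Var(P + Q) = (1)²·5.859375 + (1)²·7.149375 + 2·(1)·(1)·-0.234375 = 12.54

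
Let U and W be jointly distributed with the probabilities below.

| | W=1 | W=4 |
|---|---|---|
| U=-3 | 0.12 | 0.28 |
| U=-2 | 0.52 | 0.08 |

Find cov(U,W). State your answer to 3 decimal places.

-0.408

E[U] = -2.4,  E[W] = 2.08
E[UW] = -5.4
cov(U,W) = E[UW] − E[U]E[W] = -5.4 − (-2.4)(2.08) = -0.408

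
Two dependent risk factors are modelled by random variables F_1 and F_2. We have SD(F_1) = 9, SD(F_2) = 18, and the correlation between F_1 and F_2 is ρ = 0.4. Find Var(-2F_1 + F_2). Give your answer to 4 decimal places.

388.8000

Var(F_1) = (9)² = 81;  Var(F_2) = (18)² = 324
Cov(F_1,F_2) = ρ·SD(F_1)·SD(F_2) = 0.4·9·18 = 64.8
Var(-2F_1 + F_2) = (-2)²·Var(F_1) + (1)²·Var(F_2) + 2·(-2)·(1)·Cov(F_1,F_2)
= 4·81 + 1·324 + -4·64.8 = 388.8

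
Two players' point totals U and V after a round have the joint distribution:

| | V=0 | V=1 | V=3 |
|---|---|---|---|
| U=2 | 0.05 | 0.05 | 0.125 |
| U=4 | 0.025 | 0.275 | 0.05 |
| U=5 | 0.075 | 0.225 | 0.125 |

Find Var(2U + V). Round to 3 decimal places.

E[U] = 3.975,  E[V] = 1.45,  E[UV] = 5.55
Var(U) = 17.125 − (3.975)² = 1.324375;  Var(V) = 3.25 − (1.45)² = 1.1475
Cov(U,V) = 5.55 − (3.975)(1.45) = -0.21375
Var(2U + V) = (2)²·1.324375 + (1)²·1.1475 + 2·(2)·(1)·-0.21375 = 5.59

5.590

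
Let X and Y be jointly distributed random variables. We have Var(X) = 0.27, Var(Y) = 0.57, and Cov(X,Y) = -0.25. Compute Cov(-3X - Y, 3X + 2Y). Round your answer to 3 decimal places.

-1.320

Cov(-3X - Y, 3X + 2Y) = (-3)(3)Var(X) + (-1)(2)Var(Y) + [(-3)(2) + (-1)(3)]Cov(X,Y)
= -9·0.27 + -2·0.57 + -9·-0.25 = -1.32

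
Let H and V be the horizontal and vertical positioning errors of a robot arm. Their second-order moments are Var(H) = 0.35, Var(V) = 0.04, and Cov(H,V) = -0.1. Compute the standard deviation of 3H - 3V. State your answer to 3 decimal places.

2.304

Var(3H - 3V) = (3)²·Var(H) + (-3)²·Var(V) + 2·(3)·(-3)·Cov(H,V)
= 9·0.35 + 9·0.04 + -18·-0.1 = 5.31
SD(3H - 3V) = √5.31 ≈ 2.304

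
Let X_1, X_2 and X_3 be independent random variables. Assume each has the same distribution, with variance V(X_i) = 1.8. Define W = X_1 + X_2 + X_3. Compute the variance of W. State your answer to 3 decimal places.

By independence, V(W) = (1)²V(X_1) + (1)²V(X_2) + (1)²V(X_3)
= (1)²·1.8 + (1)²·1.8 + (1)²·1.8 = 5.4

5.400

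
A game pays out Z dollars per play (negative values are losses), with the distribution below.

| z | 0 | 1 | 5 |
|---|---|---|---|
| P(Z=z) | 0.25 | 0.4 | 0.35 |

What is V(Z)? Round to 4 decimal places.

E[Z] = (0)(0.25) + (1)(0.4) + (5)(0.35) = 2.15
E[Z²] = (0)²(0.25) + (1)²(0.4) + (5)²(0.35) = 9.15
V(Z) = E[Z²] − (E[Z])² = 9.15 − (2.15)² = 4.5275

4.5275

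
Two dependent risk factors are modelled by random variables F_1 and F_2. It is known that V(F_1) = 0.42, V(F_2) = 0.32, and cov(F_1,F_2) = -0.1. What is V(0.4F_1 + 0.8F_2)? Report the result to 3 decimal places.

0.208

V(0.4F_1 + 0.8F_2) = (0.4)²·V(F_1) + (0.8)²·V(F_2) + 2·(0.4)·(0.8)·cov(F_1,F_2)
= 0.16·0.42 + 0.64·0.32 + 0.64·-0.1 = 0.208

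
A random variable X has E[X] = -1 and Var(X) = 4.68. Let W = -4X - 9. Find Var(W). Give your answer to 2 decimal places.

Var(-4X - 9) = (-4)²·Var(X) = 16·4.68 = 74.88

74.88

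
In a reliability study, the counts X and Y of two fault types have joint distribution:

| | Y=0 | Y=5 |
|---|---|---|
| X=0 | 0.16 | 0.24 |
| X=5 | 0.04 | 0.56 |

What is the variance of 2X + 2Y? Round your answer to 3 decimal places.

56.000

E[X] = 3,  E[Y] = 4,  E[XY] = 14
V(X) = 15 − (3)² = 6;  V(Y) = 20 − (4)² = 4
Cov(X,Y) = 14 − (3)(4) = 2
V(2X + 2Y) = (2)²·6 + (2)²·4 + 2·(2)·(2)·2 = 56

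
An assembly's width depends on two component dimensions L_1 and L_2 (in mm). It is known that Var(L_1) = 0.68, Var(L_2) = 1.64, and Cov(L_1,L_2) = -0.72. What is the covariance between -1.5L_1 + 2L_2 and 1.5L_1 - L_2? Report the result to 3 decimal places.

-8.050

Cov(-1.5L_1 + 2L_2, 1.5L_1 - L_2) = (-1.5)(1.5)Var(L_1) + (2)(-1)Var(L_2) + [(-1.5)(-1) + (2)(1.5)]Cov(L_1,L_2)
= -2.25·0.68 + -2·1.64 + 4.5·-0.72 = -8.05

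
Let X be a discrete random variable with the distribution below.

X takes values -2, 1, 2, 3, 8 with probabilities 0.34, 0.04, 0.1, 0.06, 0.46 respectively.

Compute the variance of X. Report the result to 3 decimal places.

E[X] = (-2)(0.34) + (1)(0.04) + (2)(0.1) + (3)(0.06) + (8)(0.46) = 3.42
E[X²] = (-2)²(0.34) + (1)²(0.04) + (2)²(0.1) + (3)²(0.06) + (8)²(0.46) = 31.78
Var(X) = E[X²] − (E[X])² = 31.78 − (3.42)² = 20.0836

20.084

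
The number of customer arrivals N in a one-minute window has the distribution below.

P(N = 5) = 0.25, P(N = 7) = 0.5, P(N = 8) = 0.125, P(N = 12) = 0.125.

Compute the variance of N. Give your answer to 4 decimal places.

E[N] = (5)(0.25) + (7)(0.5) + (8)(0.125) + (12)(0.125) = 7.25
E[N²] = (5)²(0.25) + (7)²(0.5) + (8)²(0.125) + (12)²(0.125) = 56.75
V(N) = E[N²] − (E[N])² = 56.75 − (7.25)² = 4.1875

4.1875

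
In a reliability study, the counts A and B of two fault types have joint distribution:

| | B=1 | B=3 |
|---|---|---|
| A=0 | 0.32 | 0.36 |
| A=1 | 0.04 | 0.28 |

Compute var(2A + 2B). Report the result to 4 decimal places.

E[A] = 0.32,  E[B] = 2.28,  E[AB] = 0.88
var(A) = 0.32 − (0.32)² = 0.2176;  var(B) = 6.12 − (2.28)² = 0.9216
Cov(A,B) = 0.88 − (0.32)(2.28) = 0.1504
var(2A + 2B) = (2)²·0.2176 + (2)²·0.9216 + 2·(2)·(2)·0.1504 = 5.76

5.7600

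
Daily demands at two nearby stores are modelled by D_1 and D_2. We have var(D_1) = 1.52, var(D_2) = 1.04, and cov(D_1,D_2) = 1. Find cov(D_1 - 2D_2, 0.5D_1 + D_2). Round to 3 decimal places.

-1.320

cov(D_1 - 2D_2, 0.5D_1 + D_2) = (1)(0.5)var(D_1) + (-2)(1)var(D_2) + [(1)(1) + (-2)(0.5)]cov(D_1,D_2)
= 0.5·1.52 + -2·1.04 + 0·1 = -1.32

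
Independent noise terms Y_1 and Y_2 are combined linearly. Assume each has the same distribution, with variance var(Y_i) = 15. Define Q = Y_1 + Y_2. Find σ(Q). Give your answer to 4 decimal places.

5.4772

By independence, var(Q) = (1)²var(Y_1) + (1)²var(Y_2)
= (1)²·15 + (1)²·15 = 30
σ(Q) = √30 ≈ 5.4772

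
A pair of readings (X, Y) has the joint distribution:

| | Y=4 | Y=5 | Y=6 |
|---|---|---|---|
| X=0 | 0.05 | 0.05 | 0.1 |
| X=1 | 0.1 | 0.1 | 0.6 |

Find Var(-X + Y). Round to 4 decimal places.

E[X] = 0.8,  E[Y] = 5.55,  E[XY] = 4.5
Var(X) = 0.8 − (0.8)² = 0.16;  Var(Y) = 31.35 − (5.55)² = 0.5475
Cov(X,Y) = 4.5 − (0.8)(5.55) = 0.06
Var(-X + Y) = (-1)²·0.16 + (1)²·0.5475 + 2·(-1)·(1)·0.06 = 0.5875

0.5875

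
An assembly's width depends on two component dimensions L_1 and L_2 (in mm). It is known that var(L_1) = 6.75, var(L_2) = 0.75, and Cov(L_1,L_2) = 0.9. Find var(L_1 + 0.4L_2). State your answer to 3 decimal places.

var(L_1 + 0.4L_2) = (1)²·var(L_1) + (0.4)²·var(L_2) + 2·(1)·(0.4)·Cov(L_1,L_2)
= 1·6.75 + 0.16·0.75 + 0.8·0.9 = 7.59

7.590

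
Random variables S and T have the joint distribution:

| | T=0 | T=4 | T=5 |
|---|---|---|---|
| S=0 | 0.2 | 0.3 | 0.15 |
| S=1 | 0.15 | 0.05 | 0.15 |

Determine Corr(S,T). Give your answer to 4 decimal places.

-0.0629

E[S] = 0.35,  E[T] = 2.9
E[ST] = 0.95
Cov(S,T) = E[ST] − E[S]E[T] = 0.95 − (0.35)(2.9) = -0.065
Var(S) = 0.2275,  Var(T) = 4.69
ρ = -0.065 / √(0.2275·4.69) ≈ -0.0629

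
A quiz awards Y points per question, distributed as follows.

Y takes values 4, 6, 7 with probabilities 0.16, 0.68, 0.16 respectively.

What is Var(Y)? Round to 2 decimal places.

0.77

E[Y] = (4)(0.16) + (6)(0.68) + (7)(0.16) = 5.84
E[Y²] = (4)²(0.16) + (6)²(0.68) + (7)²(0.16) = 34.88
Var(Y) = E[Y²] − (E[Y])² = 34.88 − (5.84)² = 0.7744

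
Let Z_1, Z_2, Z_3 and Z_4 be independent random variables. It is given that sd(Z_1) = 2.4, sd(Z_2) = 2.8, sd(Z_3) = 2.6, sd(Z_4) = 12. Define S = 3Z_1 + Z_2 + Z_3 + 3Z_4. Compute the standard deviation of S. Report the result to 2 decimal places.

36.91

Var(Z_1) = 5.76, Var(Z_2) = 7.84, Var(Z_3) = 6.76, Var(Z_4) = 144
By independence, Var(S) = (3)²Var(Z_1) + (1)²Var(Z_2) + (1)²Var(Z_3) + (3)²Var(Z_4)
= (3)²·5.76 + (1)²·7.84 + (1)²·6.76 + (3)²·144 = 1362.44
sd(S) = √1362.44 ≈ 36.91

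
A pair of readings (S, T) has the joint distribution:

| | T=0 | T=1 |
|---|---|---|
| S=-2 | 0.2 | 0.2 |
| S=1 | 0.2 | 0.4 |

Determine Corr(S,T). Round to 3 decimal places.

E[S] = -0.2,  E[T] = 0.6
E[ST] = 0
Cov(S,T) = E[ST] − E[S]E[T] = 0 − (-0.2)(0.6) = 0.12
Var(S) = 2.16,  Var(T) = 0.24
ρ = 0.12 / √(2.16·0.24) ≈ 0.167

0.167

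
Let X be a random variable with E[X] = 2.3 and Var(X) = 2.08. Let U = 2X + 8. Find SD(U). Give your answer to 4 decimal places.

Var(2X + 8) = (2)²·2.08 = 8.32
SD(U) = √8.32 ≈ 2.8844

2.8844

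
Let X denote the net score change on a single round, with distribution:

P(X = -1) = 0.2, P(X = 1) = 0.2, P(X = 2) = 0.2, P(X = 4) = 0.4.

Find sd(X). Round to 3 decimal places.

1.897

E[X] = (-1)(0.2) + (1)(0.2) + (2)(0.2) + (4)(0.4) = 2
E[X²] = (-1)²(0.2) + (1)²(0.2) + (2)²(0.2) + (4)²(0.4) = 7.6
var(X) = E[X²] − (E[X])² = 7.6 − (2)² = 3.6
sd(X) = √3.6 ≈ 1.897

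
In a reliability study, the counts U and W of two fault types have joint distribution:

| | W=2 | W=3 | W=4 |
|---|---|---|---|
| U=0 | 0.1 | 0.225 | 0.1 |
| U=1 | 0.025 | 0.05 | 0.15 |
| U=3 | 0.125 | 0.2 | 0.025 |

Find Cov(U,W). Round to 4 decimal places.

-0.2069

E[U] = 1.275,  E[W] = 3.025
E[UW] = 3.65
Cov(U,W) = E[UW] − E[U]E[W] = 3.65 − (1.275)(3.025) = -0.206875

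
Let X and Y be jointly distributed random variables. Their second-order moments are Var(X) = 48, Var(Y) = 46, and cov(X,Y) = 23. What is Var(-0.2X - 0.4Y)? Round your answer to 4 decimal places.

12.9600

Var(-0.2X - 0.4Y) = (-0.2)²·Var(X) + (-0.4)²·Var(Y) + 2·(-0.2)·(-0.4)·cov(X,Y)
= 0.04·48 + 0.16·46 + 0.16·23 = 12.96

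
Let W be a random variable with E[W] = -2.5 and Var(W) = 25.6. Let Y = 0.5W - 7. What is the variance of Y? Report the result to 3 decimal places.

6.400

Var(0.5W - 7) = (0.5)²·Var(W) = 0.25·25.6 = 6.4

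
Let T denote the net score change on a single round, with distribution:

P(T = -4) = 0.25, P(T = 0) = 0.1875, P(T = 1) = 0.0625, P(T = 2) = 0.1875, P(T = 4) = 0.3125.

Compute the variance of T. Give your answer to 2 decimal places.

E[T] = (-4)(0.25) + (0)(0.1875) + (1)(0.0625) + (2)(0.1875) + (4)(0.3125) = 0.6875
E[T²] = (-4)²(0.25) + (0)²(0.1875) + (1)²(0.0625) + (2)²(0.1875) + (4)²(0.3125) = 9.8125
var(T) = E[T²] − (E[T])² = 9.8125 − (0.6875)² = 9.33984375

9.34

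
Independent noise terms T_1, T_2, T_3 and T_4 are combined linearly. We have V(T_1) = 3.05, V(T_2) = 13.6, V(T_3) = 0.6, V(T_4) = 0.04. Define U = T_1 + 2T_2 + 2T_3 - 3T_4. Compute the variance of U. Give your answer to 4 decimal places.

By independence, V(U) = (1)²V(T_1) + (2)²V(T_2) + (2)²V(T_3) + (-3)²V(T_4)
= (1)²·3.05 + (2)²·13.6 + (2)²·0.6 + (-3)²·0.04 = 60.21

60.2100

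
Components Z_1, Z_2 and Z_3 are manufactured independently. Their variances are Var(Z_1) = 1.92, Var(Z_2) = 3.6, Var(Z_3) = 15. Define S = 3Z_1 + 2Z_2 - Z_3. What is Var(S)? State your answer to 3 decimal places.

By independence, Var(S) = (3)²Var(Z_1) + (2)²Var(Z_2) + (-1)²Var(Z_3)
= (3)²·1.92 + (2)²·3.6 + (-1)²·15 = 46.68

46.680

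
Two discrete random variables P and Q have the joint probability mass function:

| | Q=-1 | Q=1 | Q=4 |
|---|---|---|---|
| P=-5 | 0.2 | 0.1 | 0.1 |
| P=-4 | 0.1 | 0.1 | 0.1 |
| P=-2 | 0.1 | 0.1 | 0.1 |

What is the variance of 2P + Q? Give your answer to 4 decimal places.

E[P] = -3.8,  E[Q] = 1.1,  E[PQ] = -3.9
var(P) = 16 − (-3.8)² = 1.56;  var(Q) = 5.5 − (1.1)² = 4.29
cov(P,Q) = -3.9 − (-3.8)(1.1) = 0.28
var(2P + Q) = (2)²·1.56 + (1)²·4.29 + 2·(2)·(1)·0.28 = 11.65

11.6500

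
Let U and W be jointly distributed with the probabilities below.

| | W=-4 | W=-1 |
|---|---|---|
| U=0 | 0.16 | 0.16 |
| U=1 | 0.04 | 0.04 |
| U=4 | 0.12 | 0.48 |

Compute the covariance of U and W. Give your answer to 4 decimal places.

0.8208

E[U] = 2.48,  E[W] = -1.96
E[UW] = -4.04
Cov(U,W) = E[UW] − E[U]E[W] = -4.04 − (2.48)(-1.96) = 0.8208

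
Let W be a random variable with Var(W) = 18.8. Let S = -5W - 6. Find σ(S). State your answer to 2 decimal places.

21.68

Var(-5W - 6) = (-5)²·18.8 = 470
σ(S) = √470 ≈ 21.68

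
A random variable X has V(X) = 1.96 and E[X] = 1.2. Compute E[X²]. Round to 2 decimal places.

E[X²] = V(X) + (E[X])² = 1.96 + (1.2)² = 3.4

3.40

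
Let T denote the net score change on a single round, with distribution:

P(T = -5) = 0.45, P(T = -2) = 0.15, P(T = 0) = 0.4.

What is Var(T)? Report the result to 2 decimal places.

E[T] = (-5)(0.45) + (-2)(0.15) + (0)(0.4) = -2.55
E[T²] = (-5)²(0.45) + (-2)²(0.15) + (0)²(0.4) = 11.85
Var(T) = E[T²] − (E[T])² = 11.85 − (-2.55)² = 5.3475

5.35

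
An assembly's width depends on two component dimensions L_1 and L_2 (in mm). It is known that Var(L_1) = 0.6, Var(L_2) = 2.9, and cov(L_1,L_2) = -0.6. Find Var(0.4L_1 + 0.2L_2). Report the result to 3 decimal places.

0.116

Var(0.4L_1 + 0.2L_2) = (0.4)²·Var(L_1) + (0.2)²·Var(L_2) + 2·(0.4)·(0.2)·cov(L_1,L_2)
= 0.16·0.6 + 0.04·2.9 + 0.16·-0.6 = 0.116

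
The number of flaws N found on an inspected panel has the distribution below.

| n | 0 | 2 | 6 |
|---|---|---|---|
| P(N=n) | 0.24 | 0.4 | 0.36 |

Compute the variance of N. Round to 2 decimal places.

5.80

E[N] = (0)(0.24) + (2)(0.4) + (6)(0.36) = 2.96
E[N²] = (0)²(0.24) + (2)²(0.4) + (6)²(0.36) = 14.56
V(N) = E[N²] − (E[N])² = 14.56 − (2.96)² = 5.7984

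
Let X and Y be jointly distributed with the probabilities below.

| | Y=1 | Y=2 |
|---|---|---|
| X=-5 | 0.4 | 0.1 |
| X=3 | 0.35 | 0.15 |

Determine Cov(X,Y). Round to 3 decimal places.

0.200

E[X] = -1,  E[Y] = 1.25
E[XY] = -1.05
Cov(X,Y) = E[XY] − E[X]E[Y] = -1.05 − (-1)(1.25) = 0.2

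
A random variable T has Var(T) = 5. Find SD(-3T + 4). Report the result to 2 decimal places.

6.71

Var(-3T + 4) = (-3)²·5 = 45
SD(-3T + 4) = √45 ≈ 6.71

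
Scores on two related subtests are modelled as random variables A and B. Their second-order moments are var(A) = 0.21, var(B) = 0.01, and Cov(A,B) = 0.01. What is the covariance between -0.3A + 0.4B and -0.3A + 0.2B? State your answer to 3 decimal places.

0.018

Cov(-0.3A + 0.4B, -0.3A + 0.2B) = (-0.3)(-0.3)var(A) + (0.4)(0.2)var(B) + [(-0.3)(0.2) + (0.4)(-0.3)]Cov(A,B)
= 0.09·0.21 + 0.08·0.01 + -0.18·0.01 = 0.0179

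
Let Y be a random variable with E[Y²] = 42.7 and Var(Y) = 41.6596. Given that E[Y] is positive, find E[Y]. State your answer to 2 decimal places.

(E[Y])² = E[Y²] − Var(Y) = 42.7 − 41.6596 = 1.0404
E[Y] = √1.0404 = 1.02

1.02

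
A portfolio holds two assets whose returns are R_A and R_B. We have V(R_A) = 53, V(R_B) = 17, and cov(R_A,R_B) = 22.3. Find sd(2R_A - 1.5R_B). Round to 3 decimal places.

10.791

V(2R_A - 1.5R_B) = (2)²·V(R_A) + (-1.5)²·V(R_B) + 2·(2)·(-1.5)·cov(R_A,R_B)
= 4·53 + 2.25·17 + -6·22.3 = 116.45
sd(2R_A - 1.5R_B) = √116.45 ≈ 10.791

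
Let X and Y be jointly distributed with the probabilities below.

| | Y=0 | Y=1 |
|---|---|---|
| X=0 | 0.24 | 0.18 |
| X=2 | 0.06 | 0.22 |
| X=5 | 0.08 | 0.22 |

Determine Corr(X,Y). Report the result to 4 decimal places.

E[X] = 2.06,  E[Y] = 0.62
E[XY] = 1.54
cov(X,Y) = E[XY] − E[X]E[Y] = 1.54 − (2.06)(0.62) = 0.2628
V(X) = 4.3764,  V(Y) = 0.2356
ρ = 0.2628 / √(4.3764·0.2356) ≈ 0.2588

0.2588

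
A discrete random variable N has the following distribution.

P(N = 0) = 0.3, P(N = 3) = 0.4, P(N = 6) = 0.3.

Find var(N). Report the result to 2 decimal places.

E[N] = (0)(0.3) + (3)(0.4) + (6)(0.3) = 3
E[N²] = (0)²(0.3) + (3)²(0.4) + (6)²(0.3) = 14.4
var(N) = E[N²] − (E[N])² = 14.4 − (3)² = 5.4

5.40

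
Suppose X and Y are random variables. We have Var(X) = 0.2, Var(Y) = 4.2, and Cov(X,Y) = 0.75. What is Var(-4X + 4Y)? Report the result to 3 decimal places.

Var(-4X + 4Y) = (-4)²·Var(X) + (4)²·Var(Y) + 2·(-4)·(4)·Cov(X,Y)
= 16·0.2 + 16·4.2 + -32·0.75 = 46.4

46.400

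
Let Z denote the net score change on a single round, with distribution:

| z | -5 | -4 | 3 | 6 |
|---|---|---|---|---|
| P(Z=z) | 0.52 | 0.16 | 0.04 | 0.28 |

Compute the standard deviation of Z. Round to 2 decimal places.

4.89

E[Z] = (-5)(0.52) + (-4)(0.16) + (3)(0.04) + (6)(0.28) = -1.44
E[Z²] = (-5)²(0.52) + (-4)²(0.16) + (3)²(0.04) + (6)²(0.28) = 26
Var(Z) = E[Z²] − (E[Z])² = 26 − (-1.44)² = 23.9264
sd(Z) = √23.9264 ≈ 4.89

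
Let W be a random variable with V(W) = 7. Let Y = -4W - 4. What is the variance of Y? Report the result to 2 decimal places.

112.00

V(-4W - 4) = (-4)²·V(W) = 16·7 = 112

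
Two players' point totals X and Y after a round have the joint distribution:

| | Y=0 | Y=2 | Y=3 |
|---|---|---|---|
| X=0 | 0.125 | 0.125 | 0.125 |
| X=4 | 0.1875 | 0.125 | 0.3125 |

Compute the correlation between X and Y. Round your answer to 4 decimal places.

0.0879

E[X] = 2.5,  E[Y] = 1.8125
E[XY] = 4.75
cov(X,Y) = E[XY] − E[X]E[Y] = 4.75 − (2.5)(1.8125) = 0.21875
Var(X) = 3.75,  Var(Y) = 1.65234375
ρ = 0.21875 / √(3.75·1.65234375) ≈ 0.0879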